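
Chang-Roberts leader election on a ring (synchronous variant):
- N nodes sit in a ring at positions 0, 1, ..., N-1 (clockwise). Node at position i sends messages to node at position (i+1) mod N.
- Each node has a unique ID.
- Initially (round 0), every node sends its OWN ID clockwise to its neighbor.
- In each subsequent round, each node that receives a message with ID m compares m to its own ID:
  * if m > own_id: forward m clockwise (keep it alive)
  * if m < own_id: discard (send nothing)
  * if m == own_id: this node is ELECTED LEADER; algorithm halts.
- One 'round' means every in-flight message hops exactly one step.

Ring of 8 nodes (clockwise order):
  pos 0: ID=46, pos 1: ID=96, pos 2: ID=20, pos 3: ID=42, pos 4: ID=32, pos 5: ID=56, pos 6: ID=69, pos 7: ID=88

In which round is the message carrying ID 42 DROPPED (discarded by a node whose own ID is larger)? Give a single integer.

Round 1: pos1(id96) recv 46: drop; pos2(id20) recv 96: fwd; pos3(id42) recv 20: drop; pos4(id32) recv 42: fwd; pos5(id56) recv 32: drop; pos6(id69) recv 56: drop; pos7(id88) recv 69: drop; pos0(id46) recv 88: fwd
Round 2: pos3(id42) recv 96: fwd; pos5(id56) recv 42: drop; pos1(id96) recv 88: drop
Round 3: pos4(id32) recv 96: fwd
Round 4: pos5(id56) recv 96: fwd
Round 5: pos6(id69) recv 96: fwd
Round 6: pos7(id88) recv 96: fwd
Round 7: pos0(id46) recv 96: fwd
Round 8: pos1(id96) recv 96: ELECTED
Message ID 42 originates at pos 3; dropped at pos 5 in round 2

Answer: 2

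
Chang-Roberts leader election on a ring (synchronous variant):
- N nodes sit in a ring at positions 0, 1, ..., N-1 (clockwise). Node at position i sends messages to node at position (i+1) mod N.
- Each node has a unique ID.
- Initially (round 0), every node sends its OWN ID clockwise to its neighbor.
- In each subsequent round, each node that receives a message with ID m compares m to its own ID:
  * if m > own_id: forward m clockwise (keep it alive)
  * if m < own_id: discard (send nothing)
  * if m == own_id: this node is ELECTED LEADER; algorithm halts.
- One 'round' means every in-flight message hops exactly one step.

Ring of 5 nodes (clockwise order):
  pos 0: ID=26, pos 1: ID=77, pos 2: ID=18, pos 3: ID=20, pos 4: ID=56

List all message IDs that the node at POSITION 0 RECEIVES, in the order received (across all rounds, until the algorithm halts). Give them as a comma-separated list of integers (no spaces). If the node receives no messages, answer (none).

Answer: 56,77

Derivation:
Round 1: pos1(id77) recv 26: drop; pos2(id18) recv 77: fwd; pos3(id20) recv 18: drop; pos4(id56) recv 20: drop; pos0(id26) recv 56: fwd
Round 2: pos3(id20) recv 77: fwd; pos1(id77) recv 56: drop
Round 3: pos4(id56) recv 77: fwd
Round 4: pos0(id26) recv 77: fwd
Round 5: pos1(id77) recv 77: ELECTED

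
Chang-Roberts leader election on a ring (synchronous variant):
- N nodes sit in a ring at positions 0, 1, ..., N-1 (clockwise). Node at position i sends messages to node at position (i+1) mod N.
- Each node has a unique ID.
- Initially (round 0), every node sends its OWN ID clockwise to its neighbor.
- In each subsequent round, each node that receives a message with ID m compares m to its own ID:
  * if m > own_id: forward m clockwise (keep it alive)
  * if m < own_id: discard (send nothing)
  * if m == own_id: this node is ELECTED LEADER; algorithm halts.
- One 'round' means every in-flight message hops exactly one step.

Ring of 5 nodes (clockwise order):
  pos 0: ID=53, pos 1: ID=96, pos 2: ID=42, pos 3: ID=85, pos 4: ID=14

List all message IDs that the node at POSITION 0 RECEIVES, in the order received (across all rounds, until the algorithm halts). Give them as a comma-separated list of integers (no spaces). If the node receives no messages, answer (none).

Round 1: pos1(id96) recv 53: drop; pos2(id42) recv 96: fwd; pos3(id85) recv 42: drop; pos4(id14) recv 85: fwd; pos0(id53) recv 14: drop
Round 2: pos3(id85) recv 96: fwd; pos0(id53) recv 85: fwd
Round 3: pos4(id14) recv 96: fwd; pos1(id96) recv 85: drop
Round 4: pos0(id53) recv 96: fwd
Round 5: pos1(id96) recv 96: ELECTED

Answer: 14,85,96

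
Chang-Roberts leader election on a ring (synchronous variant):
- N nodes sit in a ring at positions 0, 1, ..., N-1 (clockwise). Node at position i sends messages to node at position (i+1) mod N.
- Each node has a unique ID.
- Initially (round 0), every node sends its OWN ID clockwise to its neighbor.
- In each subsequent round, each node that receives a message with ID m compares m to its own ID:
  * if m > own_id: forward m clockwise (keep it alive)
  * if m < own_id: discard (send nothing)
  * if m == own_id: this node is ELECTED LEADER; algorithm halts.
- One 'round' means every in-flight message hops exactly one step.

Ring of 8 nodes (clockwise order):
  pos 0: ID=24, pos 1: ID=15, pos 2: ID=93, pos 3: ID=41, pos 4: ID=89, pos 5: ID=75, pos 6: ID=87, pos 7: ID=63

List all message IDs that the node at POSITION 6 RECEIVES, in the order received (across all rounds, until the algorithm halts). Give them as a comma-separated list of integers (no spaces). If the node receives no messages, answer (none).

Round 1: pos1(id15) recv 24: fwd; pos2(id93) recv 15: drop; pos3(id41) recv 93: fwd; pos4(id89) recv 41: drop; pos5(id75) recv 89: fwd; pos6(id87) recv 75: drop; pos7(id63) recv 87: fwd; pos0(id24) recv 63: fwd
Round 2: pos2(id93) recv 24: drop; pos4(id89) recv 93: fwd; pos6(id87) recv 89: fwd; pos0(id24) recv 87: fwd; pos1(id15) recv 63: fwd
Round 3: pos5(id75) recv 93: fwd; pos7(id63) recv 89: fwd; pos1(id15) recv 87: fwd; pos2(id93) recv 63: drop
Round 4: pos6(id87) recv 93: fwd; pos0(id24) recv 89: fwd; pos2(id93) recv 87: drop
Round 5: pos7(id63) recv 93: fwd; pos1(id15) recv 89: fwd
Round 6: pos0(id24) recv 93: fwd; pos2(id93) recv 89: drop
Round 7: pos1(id15) recv 93: fwd
Round 8: pos2(id93) recv 93: ELECTED

Answer: 75,89,93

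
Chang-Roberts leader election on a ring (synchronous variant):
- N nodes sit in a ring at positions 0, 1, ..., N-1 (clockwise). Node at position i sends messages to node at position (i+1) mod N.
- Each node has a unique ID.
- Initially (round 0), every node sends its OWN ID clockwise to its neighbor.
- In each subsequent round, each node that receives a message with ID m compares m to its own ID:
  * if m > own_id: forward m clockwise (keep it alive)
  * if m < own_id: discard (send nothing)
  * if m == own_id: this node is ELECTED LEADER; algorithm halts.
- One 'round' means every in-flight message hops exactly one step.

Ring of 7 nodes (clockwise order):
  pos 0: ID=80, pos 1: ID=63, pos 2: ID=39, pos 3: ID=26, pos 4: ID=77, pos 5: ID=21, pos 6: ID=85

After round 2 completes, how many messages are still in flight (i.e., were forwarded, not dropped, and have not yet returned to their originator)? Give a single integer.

Round 1: pos1(id63) recv 80: fwd; pos2(id39) recv 63: fwd; pos3(id26) recv 39: fwd; pos4(id77) recv 26: drop; pos5(id21) recv 77: fwd; pos6(id85) recv 21: drop; pos0(id80) recv 85: fwd
Round 2: pos2(id39) recv 80: fwd; pos3(id26) recv 63: fwd; pos4(id77) recv 39: drop; pos6(id85) recv 77: drop; pos1(id63) recv 85: fwd
After round 2: 3 messages still in flight

Answer: 3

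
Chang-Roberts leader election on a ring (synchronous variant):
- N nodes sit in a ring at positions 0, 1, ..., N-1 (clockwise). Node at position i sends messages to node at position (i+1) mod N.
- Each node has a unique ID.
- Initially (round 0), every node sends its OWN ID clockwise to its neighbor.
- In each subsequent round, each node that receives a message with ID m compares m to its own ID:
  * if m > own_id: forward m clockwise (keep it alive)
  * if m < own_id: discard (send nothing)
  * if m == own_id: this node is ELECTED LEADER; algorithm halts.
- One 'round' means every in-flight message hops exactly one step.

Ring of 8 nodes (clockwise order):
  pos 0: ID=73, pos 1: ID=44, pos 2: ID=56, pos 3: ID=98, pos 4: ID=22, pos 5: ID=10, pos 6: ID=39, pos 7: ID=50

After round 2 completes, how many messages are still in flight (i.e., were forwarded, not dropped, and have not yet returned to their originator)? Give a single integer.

Round 1: pos1(id44) recv 73: fwd; pos2(id56) recv 44: drop; pos3(id98) recv 56: drop; pos4(id22) recv 98: fwd; pos5(id10) recv 22: fwd; pos6(id39) recv 10: drop; pos7(id50) recv 39: drop; pos0(id73) recv 50: drop
Round 2: pos2(id56) recv 73: fwd; pos5(id10) recv 98: fwd; pos6(id39) recv 22: drop
After round 2: 2 messages still in flight

Answer: 2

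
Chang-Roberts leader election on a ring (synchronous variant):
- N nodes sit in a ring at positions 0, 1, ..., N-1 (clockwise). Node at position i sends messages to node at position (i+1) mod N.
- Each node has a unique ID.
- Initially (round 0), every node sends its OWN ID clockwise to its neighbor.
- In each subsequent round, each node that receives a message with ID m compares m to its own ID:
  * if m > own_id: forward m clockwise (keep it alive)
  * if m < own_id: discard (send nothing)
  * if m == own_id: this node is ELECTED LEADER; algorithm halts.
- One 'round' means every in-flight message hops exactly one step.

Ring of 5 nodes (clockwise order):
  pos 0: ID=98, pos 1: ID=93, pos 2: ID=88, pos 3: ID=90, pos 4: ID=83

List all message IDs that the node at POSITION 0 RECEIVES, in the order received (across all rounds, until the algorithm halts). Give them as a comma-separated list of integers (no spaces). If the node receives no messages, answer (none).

Round 1: pos1(id93) recv 98: fwd; pos2(id88) recv 93: fwd; pos3(id90) recv 88: drop; pos4(id83) recv 90: fwd; pos0(id98) recv 83: drop
Round 2: pos2(id88) recv 98: fwd; pos3(id90) recv 93: fwd; pos0(id98) recv 90: drop
Round 3: pos3(id90) recv 98: fwd; pos4(id83) recv 93: fwd
Round 4: pos4(id83) recv 98: fwd; pos0(id98) recv 93: drop
Round 5: pos0(id98) recv 98: ELECTED

Answer: 83,90,93,98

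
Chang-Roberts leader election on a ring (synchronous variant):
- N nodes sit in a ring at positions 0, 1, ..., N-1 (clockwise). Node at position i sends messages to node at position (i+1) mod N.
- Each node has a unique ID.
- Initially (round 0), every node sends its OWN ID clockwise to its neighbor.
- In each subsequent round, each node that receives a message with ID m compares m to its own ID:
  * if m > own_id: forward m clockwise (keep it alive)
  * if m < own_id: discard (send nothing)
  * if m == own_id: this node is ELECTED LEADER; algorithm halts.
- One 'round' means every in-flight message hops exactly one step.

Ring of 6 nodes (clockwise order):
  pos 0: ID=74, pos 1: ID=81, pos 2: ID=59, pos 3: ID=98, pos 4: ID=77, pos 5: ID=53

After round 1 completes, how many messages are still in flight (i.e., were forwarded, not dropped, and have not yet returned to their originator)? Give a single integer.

Round 1: pos1(id81) recv 74: drop; pos2(id59) recv 81: fwd; pos3(id98) recv 59: drop; pos4(id77) recv 98: fwd; pos5(id53) recv 77: fwd; pos0(id74) recv 53: drop
After round 1: 3 messages still in flight

Answer: 3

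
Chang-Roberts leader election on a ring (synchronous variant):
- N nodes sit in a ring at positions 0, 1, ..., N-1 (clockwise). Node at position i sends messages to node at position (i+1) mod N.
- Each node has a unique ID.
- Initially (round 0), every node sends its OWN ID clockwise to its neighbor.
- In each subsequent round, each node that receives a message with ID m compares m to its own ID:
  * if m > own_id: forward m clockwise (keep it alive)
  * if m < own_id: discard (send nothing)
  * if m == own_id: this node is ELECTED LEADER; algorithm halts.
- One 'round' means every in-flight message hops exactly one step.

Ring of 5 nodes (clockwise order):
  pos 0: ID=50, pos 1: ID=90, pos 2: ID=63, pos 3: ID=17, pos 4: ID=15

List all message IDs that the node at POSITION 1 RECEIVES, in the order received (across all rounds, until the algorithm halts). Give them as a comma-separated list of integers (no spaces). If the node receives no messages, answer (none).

Round 1: pos1(id90) recv 50: drop; pos2(id63) recv 90: fwd; pos3(id17) recv 63: fwd; pos4(id15) recv 17: fwd; pos0(id50) recv 15: drop
Round 2: pos3(id17) recv 90: fwd; pos4(id15) recv 63: fwd; pos0(id50) recv 17: drop
Round 3: pos4(id15) recv 90: fwd; pos0(id50) recv 63: fwd
Round 4: pos0(id50) recv 90: fwd; pos1(id90) recv 63: drop
Round 5: pos1(id90) recv 90: ELECTED

Answer: 50,63,90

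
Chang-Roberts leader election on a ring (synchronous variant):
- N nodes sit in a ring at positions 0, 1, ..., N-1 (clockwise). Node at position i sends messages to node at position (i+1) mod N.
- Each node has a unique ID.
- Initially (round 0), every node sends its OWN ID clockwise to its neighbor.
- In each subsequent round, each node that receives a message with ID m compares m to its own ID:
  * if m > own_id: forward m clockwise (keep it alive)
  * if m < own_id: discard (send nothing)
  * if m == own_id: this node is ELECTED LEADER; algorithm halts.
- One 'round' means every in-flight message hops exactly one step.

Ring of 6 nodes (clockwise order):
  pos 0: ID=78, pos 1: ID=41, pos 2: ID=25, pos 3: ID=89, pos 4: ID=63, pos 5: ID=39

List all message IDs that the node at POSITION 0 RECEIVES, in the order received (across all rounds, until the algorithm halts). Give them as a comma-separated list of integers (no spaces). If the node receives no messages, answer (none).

Answer: 39,63,89

Derivation:
Round 1: pos1(id41) recv 78: fwd; pos2(id25) recv 41: fwd; pos3(id89) recv 25: drop; pos4(id63) recv 89: fwd; pos5(id39) recv 63: fwd; pos0(id78) recv 39: drop
Round 2: pos2(id25) recv 78: fwd; pos3(id89) recv 41: drop; pos5(id39) recv 89: fwd; pos0(id78) recv 63: drop
Round 3: pos3(id89) recv 78: drop; pos0(id78) recv 89: fwd
Round 4: pos1(id41) recv 89: fwd
Round 5: pos2(id25) recv 89: fwd
Round 6: pos3(id89) recv 89: ELECTED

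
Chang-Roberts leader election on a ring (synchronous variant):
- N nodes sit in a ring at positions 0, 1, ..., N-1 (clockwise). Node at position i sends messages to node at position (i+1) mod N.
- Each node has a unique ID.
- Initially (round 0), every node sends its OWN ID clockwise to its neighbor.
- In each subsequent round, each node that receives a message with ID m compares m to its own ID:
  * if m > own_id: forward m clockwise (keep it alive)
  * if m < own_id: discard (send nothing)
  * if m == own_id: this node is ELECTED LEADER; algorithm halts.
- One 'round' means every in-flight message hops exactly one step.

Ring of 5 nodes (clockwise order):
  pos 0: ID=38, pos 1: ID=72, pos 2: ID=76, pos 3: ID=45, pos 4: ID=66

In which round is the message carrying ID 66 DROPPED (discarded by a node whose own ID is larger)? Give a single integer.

Answer: 2

Derivation:
Round 1: pos1(id72) recv 38: drop; pos2(id76) recv 72: drop; pos3(id45) recv 76: fwd; pos4(id66) recv 45: drop; pos0(id38) recv 66: fwd
Round 2: pos4(id66) recv 76: fwd; pos1(id72) recv 66: drop
Round 3: pos0(id38) recv 76: fwd
Round 4: pos1(id72) recv 76: fwd
Round 5: pos2(id76) recv 76: ELECTED
Message ID 66 originates at pos 4; dropped at pos 1 in round 2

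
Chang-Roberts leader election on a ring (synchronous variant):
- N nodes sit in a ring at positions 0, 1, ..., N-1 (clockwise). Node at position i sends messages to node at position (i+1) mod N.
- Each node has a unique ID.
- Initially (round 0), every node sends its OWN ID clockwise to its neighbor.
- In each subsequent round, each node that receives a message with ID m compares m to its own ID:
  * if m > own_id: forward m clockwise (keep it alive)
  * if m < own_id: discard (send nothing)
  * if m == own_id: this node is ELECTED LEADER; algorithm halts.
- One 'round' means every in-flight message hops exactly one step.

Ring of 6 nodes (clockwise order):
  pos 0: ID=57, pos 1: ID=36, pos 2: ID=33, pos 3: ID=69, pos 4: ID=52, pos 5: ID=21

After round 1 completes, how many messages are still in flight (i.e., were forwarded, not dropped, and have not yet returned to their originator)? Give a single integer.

Round 1: pos1(id36) recv 57: fwd; pos2(id33) recv 36: fwd; pos3(id69) recv 33: drop; pos4(id52) recv 69: fwd; pos5(id21) recv 52: fwd; pos0(id57) recv 21: drop
After round 1: 4 messages still in flight

Answer: 4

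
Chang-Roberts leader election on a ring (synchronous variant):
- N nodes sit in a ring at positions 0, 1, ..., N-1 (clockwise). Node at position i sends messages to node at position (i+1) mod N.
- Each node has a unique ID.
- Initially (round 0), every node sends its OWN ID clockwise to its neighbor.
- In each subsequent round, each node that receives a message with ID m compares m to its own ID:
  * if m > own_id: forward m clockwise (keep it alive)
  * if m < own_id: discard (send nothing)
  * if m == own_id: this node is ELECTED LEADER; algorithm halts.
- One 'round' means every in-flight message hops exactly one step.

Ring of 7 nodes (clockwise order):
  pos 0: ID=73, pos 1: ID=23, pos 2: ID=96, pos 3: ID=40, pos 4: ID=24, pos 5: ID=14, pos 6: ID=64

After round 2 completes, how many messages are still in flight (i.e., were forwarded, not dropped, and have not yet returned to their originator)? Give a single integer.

Round 1: pos1(id23) recv 73: fwd; pos2(id96) recv 23: drop; pos3(id40) recv 96: fwd; pos4(id24) recv 40: fwd; pos5(id14) recv 24: fwd; pos6(id64) recv 14: drop; pos0(id73) recv 64: drop
Round 2: pos2(id96) recv 73: drop; pos4(id24) recv 96: fwd; pos5(id14) recv 40: fwd; pos6(id64) recv 24: drop
After round 2: 2 messages still in flight

Answer: 2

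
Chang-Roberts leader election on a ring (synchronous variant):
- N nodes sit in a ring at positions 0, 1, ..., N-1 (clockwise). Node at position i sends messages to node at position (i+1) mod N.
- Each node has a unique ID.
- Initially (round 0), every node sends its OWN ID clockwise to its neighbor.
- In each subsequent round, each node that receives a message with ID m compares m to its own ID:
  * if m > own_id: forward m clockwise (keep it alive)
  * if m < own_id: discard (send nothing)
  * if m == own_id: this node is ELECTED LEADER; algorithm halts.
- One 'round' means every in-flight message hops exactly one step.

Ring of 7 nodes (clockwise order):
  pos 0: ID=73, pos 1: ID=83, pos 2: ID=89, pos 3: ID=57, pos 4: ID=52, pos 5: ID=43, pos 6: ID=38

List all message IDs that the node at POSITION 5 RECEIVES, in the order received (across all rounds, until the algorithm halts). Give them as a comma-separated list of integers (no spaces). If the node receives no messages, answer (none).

Answer: 52,57,89

Derivation:
Round 1: pos1(id83) recv 73: drop; pos2(id89) recv 83: drop; pos3(id57) recv 89: fwd; pos4(id52) recv 57: fwd; pos5(id43) recv 52: fwd; pos6(id38) recv 43: fwd; pos0(id73) recv 38: drop
Round 2: pos4(id52) recv 89: fwd; pos5(id43) recv 57: fwd; pos6(id38) recv 52: fwd; pos0(id73) recv 43: drop
Round 3: pos5(id43) recv 89: fwd; pos6(id38) recv 57: fwd; pos0(id73) recv 52: drop
Round 4: pos6(id38) recv 89: fwd; pos0(id73) recv 57: drop
Round 5: pos0(id73) recv 89: fwd
Round 6: pos1(id83) recv 89: fwd
Round 7: pos2(id89) recv 89: ELECTED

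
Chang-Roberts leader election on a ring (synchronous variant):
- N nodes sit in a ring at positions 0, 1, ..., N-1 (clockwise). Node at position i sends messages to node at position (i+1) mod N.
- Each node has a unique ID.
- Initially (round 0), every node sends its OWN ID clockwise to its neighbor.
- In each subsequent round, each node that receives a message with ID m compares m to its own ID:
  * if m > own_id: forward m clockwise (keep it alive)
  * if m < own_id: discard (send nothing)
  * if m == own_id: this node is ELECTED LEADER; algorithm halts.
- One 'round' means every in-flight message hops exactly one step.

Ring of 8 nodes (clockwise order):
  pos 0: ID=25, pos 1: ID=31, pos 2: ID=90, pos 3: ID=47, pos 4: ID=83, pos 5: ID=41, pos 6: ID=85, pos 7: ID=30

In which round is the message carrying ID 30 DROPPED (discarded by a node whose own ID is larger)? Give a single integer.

Round 1: pos1(id31) recv 25: drop; pos2(id90) recv 31: drop; pos3(id47) recv 90: fwd; pos4(id83) recv 47: drop; pos5(id41) recv 83: fwd; pos6(id85) recv 41: drop; pos7(id30) recv 85: fwd; pos0(id25) recv 30: fwd
Round 2: pos4(id83) recv 90: fwd; pos6(id85) recv 83: drop; pos0(id25) recv 85: fwd; pos1(id31) recv 30: drop
Round 3: pos5(id41) recv 90: fwd; pos1(id31) recv 85: fwd
Round 4: pos6(id85) recv 90: fwd; pos2(id90) recv 85: drop
Round 5: pos7(id30) recv 90: fwd
Round 6: pos0(id25) recv 90: fwd
Round 7: pos1(id31) recv 90: fwd
Round 8: pos2(id90) recv 90: ELECTED
Message ID 30 originates at pos 7; dropped at pos 1 in round 2

Answer: 2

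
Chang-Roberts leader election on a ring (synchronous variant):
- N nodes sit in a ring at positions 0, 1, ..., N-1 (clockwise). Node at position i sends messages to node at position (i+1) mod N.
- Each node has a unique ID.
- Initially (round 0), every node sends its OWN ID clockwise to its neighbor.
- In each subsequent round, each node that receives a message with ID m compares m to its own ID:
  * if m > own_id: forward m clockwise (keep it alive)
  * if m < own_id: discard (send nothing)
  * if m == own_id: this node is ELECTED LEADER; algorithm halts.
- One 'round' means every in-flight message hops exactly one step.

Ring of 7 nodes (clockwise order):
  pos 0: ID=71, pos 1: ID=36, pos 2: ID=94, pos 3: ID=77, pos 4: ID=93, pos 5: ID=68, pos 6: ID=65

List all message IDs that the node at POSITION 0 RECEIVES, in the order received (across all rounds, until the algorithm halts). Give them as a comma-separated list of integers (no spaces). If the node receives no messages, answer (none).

Answer: 65,68,93,94

Derivation:
Round 1: pos1(id36) recv 71: fwd; pos2(id94) recv 36: drop; pos3(id77) recv 94: fwd; pos4(id93) recv 77: drop; pos5(id68) recv 93: fwd; pos6(id65) recv 68: fwd; pos0(id71) recv 65: drop
Round 2: pos2(id94) recv 71: drop; pos4(id93) recv 94: fwd; pos6(id65) recv 93: fwd; pos0(id71) recv 68: drop
Round 3: pos5(id68) recv 94: fwd; pos0(id71) recv 93: fwd
Round 4: pos6(id65) recv 94: fwd; pos1(id36) recv 93: fwd
Round 5: pos0(id71) recv 94: fwd; pos2(id94) recv 93: drop
Round 6: pos1(id36) recv 94: fwd
Round 7: pos2(id94) recv 94: ELECTED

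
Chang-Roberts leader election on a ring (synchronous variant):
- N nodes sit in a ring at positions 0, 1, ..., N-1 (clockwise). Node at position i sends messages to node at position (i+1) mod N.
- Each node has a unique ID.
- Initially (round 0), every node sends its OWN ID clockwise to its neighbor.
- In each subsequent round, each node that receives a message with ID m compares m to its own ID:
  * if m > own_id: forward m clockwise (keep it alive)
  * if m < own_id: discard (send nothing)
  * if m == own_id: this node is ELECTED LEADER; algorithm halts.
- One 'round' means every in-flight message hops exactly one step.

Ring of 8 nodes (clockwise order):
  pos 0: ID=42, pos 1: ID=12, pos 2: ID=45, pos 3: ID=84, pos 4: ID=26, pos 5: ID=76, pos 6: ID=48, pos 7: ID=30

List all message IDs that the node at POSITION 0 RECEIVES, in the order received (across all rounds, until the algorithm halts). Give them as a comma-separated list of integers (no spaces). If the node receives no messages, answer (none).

Round 1: pos1(id12) recv 42: fwd; pos2(id45) recv 12: drop; pos3(id84) recv 45: drop; pos4(id26) recv 84: fwd; pos5(id76) recv 26: drop; pos6(id48) recv 76: fwd; pos7(id30) recv 48: fwd; pos0(id42) recv 30: drop
Round 2: pos2(id45) recv 42: drop; pos5(id76) recv 84: fwd; pos7(id30) recv 76: fwd; pos0(id42) recv 48: fwd
Round 3: pos6(id48) recv 84: fwd; pos0(id42) recv 76: fwd; pos1(id12) recv 48: fwd
Round 4: pos7(id30) recv 84: fwd; pos1(id12) recv 76: fwd; pos2(id45) recv 48: fwd
Round 5: pos0(id42) recv 84: fwd; pos2(id45) recv 76: fwd; pos3(id84) recv 48: drop
Round 6: pos1(id12) recv 84: fwd; pos3(id84) recv 76: drop
Round 7: pos2(id45) recv 84: fwd
Round 8: pos3(id84) recv 84: ELECTED

Answer: 30,48,76,84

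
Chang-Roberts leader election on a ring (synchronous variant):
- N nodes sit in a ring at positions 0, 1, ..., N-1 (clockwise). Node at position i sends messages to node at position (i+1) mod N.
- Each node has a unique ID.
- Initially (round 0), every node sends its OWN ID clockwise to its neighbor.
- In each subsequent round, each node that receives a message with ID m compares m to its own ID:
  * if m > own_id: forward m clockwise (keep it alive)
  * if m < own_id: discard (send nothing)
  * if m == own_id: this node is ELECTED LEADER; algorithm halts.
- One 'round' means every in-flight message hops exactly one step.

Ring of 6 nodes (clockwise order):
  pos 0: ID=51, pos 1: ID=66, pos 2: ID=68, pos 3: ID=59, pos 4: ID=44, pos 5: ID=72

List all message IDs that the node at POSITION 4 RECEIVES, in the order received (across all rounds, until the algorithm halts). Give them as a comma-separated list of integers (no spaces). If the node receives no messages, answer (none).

Round 1: pos1(id66) recv 51: drop; pos2(id68) recv 66: drop; pos3(id59) recv 68: fwd; pos4(id44) recv 59: fwd; pos5(id72) recv 44: drop; pos0(id51) recv 72: fwd
Round 2: pos4(id44) recv 68: fwd; pos5(id72) recv 59: drop; pos1(id66) recv 72: fwd
Round 3: pos5(id72) recv 68: drop; pos2(id68) recv 72: fwd
Round 4: pos3(id59) recv 72: fwd
Round 5: pos4(id44) recv 72: fwd
Round 6: pos5(id72) recv 72: ELECTED

Answer: 59,68,72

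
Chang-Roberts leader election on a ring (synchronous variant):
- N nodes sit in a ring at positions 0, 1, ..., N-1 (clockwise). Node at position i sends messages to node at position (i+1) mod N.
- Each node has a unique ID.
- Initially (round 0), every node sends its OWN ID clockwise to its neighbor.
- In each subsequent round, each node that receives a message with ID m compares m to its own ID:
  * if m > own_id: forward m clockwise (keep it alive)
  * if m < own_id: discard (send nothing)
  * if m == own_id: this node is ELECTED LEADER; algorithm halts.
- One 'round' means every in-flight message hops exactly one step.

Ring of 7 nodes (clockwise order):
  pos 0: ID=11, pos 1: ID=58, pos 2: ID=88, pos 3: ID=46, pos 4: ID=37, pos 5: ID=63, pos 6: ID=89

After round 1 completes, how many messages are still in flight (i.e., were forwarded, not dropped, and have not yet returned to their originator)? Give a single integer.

Answer: 3

Derivation:
Round 1: pos1(id58) recv 11: drop; pos2(id88) recv 58: drop; pos3(id46) recv 88: fwd; pos4(id37) recv 46: fwd; pos5(id63) recv 37: drop; pos6(id89) recv 63: drop; pos0(id11) recv 89: fwd
After round 1: 3 messages still in flight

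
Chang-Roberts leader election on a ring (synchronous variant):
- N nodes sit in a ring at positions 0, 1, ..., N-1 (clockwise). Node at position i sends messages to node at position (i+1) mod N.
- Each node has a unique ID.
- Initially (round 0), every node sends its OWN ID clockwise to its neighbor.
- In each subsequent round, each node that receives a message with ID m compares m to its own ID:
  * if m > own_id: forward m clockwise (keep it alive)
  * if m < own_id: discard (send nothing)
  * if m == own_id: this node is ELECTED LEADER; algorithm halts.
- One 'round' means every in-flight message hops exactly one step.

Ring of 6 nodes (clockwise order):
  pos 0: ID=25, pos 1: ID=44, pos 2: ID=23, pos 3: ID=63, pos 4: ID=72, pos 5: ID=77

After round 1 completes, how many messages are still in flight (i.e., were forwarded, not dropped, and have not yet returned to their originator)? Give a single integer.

Answer: 2

Derivation:
Round 1: pos1(id44) recv 25: drop; pos2(id23) recv 44: fwd; pos3(id63) recv 23: drop; pos4(id72) recv 63: drop; pos5(id77) recv 72: drop; pos0(id25) recv 77: fwd
After round 1: 2 messages still in flight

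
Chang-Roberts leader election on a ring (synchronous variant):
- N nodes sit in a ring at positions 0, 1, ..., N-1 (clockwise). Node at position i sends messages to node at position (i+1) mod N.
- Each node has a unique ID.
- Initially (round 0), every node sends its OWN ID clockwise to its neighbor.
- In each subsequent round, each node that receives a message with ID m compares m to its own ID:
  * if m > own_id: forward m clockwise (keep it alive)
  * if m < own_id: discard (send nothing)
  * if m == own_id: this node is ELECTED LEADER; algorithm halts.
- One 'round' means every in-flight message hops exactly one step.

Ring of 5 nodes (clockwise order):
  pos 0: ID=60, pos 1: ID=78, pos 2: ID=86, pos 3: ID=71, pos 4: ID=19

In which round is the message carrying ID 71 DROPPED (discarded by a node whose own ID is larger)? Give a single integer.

Answer: 3

Derivation:
Round 1: pos1(id78) recv 60: drop; pos2(id86) recv 78: drop; pos3(id71) recv 86: fwd; pos4(id19) recv 71: fwd; pos0(id60) recv 19: drop
Round 2: pos4(id19) recv 86: fwd; pos0(id60) recv 71: fwd
Round 3: pos0(id60) recv 86: fwd; pos1(id78) recv 71: drop
Round 4: pos1(id78) recv 86: fwd
Round 5: pos2(id86) recv 86: ELECTED
Message ID 71 originates at pos 3; dropped at pos 1 in round 3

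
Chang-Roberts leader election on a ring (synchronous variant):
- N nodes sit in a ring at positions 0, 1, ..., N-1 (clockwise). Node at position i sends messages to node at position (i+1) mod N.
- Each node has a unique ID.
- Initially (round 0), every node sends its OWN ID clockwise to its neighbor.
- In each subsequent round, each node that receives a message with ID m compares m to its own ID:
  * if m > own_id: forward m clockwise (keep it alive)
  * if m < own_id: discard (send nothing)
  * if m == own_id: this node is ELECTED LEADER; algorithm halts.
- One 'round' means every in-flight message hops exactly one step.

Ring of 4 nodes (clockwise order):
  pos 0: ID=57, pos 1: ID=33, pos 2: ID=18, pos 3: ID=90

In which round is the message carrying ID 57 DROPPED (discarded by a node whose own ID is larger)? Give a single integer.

Round 1: pos1(id33) recv 57: fwd; pos2(id18) recv 33: fwd; pos3(id90) recv 18: drop; pos0(id57) recv 90: fwd
Round 2: pos2(id18) recv 57: fwd; pos3(id90) recv 33: drop; pos1(id33) recv 90: fwd
Round 3: pos3(id90) recv 57: drop; pos2(id18) recv 90: fwd
Round 4: pos3(id90) recv 90: ELECTED
Message ID 57 originates at pos 0; dropped at pos 3 in round 3

Answer: 3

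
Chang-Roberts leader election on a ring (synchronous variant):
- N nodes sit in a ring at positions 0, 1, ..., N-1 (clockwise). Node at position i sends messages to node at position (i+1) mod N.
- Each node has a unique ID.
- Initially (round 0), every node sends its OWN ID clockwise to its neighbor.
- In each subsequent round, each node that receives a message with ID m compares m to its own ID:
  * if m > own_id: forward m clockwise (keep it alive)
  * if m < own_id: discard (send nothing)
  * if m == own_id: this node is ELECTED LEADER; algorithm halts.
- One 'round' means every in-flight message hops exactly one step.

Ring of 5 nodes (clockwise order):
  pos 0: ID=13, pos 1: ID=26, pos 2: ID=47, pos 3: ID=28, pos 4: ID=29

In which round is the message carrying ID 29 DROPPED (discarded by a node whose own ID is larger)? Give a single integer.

Round 1: pos1(id26) recv 13: drop; pos2(id47) recv 26: drop; pos3(id28) recv 47: fwd; pos4(id29) recv 28: drop; pos0(id13) recv 29: fwd
Round 2: pos4(id29) recv 47: fwd; pos1(id26) recv 29: fwd
Round 3: pos0(id13) recv 47: fwd; pos2(id47) recv 29: drop
Round 4: pos1(id26) recv 47: fwd
Round 5: pos2(id47) recv 47: ELECTED
Message ID 29 originates at pos 4; dropped at pos 2 in round 3

Answer: 3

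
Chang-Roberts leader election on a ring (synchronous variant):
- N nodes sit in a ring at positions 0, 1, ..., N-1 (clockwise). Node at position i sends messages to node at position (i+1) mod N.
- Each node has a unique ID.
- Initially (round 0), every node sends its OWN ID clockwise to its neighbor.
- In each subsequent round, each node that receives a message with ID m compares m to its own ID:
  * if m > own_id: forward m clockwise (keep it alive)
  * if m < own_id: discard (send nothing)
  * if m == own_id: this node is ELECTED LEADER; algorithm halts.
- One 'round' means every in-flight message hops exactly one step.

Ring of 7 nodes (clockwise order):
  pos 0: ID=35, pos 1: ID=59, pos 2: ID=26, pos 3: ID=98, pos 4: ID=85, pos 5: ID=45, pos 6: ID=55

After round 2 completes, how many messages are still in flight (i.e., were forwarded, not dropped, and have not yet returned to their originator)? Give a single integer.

Answer: 2

Derivation:
Round 1: pos1(id59) recv 35: drop; pos2(id26) recv 59: fwd; pos3(id98) recv 26: drop; pos4(id85) recv 98: fwd; pos5(id45) recv 85: fwd; pos6(id55) recv 45: drop; pos0(id35) recv 55: fwd
Round 2: pos3(id98) recv 59: drop; pos5(id45) recv 98: fwd; pos6(id55) recv 85: fwd; pos1(id59) recv 55: drop
After round 2: 2 messages still in flight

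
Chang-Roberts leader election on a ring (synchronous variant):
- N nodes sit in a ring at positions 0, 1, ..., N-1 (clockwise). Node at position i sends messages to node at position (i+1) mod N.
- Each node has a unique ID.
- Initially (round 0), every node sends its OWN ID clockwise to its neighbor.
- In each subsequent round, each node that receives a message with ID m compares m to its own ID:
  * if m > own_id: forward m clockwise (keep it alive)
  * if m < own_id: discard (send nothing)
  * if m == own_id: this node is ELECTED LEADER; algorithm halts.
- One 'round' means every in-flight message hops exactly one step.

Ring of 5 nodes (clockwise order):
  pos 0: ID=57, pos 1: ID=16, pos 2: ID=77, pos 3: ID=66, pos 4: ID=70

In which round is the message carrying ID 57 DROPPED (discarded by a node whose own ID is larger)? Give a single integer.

Answer: 2

Derivation:
Round 1: pos1(id16) recv 57: fwd; pos2(id77) recv 16: drop; pos3(id66) recv 77: fwd; pos4(id70) recv 66: drop; pos0(id57) recv 70: fwd
Round 2: pos2(id77) recv 57: drop; pos4(id70) recv 77: fwd; pos1(id16) recv 70: fwd
Round 3: pos0(id57) recv 77: fwd; pos2(id77) recv 70: drop
Round 4: pos1(id16) recv 77: fwd
Round 5: pos2(id77) recv 77: ELECTED
Message ID 57 originates at pos 0; dropped at pos 2 in round 2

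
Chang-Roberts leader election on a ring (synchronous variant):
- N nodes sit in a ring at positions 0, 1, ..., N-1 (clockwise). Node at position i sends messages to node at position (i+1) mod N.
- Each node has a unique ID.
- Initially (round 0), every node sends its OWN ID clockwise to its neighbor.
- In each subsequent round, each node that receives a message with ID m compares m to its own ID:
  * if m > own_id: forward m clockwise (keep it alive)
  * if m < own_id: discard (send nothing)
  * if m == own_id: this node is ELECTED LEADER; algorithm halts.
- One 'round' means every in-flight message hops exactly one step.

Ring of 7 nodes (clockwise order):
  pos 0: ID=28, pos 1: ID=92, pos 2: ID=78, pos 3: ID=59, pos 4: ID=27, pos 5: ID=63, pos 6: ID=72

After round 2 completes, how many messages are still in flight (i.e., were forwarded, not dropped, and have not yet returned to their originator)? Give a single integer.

Answer: 2

Derivation:
Round 1: pos1(id92) recv 28: drop; pos2(id78) recv 92: fwd; pos3(id59) recv 78: fwd; pos4(id27) recv 59: fwd; pos5(id63) recv 27: drop; pos6(id72) recv 63: drop; pos0(id28) recv 72: fwd
Round 2: pos3(id59) recv 92: fwd; pos4(id27) recv 78: fwd; pos5(id63) recv 59: drop; pos1(id92) recv 72: drop
After round 2: 2 messages still in flight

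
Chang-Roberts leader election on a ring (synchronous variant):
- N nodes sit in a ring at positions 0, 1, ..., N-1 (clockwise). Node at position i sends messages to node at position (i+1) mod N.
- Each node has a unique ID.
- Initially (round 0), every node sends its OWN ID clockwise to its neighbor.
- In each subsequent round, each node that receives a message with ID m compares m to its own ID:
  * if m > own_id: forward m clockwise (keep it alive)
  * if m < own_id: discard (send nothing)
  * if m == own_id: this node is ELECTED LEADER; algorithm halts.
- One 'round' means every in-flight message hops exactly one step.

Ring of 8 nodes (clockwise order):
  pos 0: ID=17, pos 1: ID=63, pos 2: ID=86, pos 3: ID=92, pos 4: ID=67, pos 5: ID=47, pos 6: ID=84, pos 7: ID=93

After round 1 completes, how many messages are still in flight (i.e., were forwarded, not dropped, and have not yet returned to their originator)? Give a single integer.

Answer: 3

Derivation:
Round 1: pos1(id63) recv 17: drop; pos2(id86) recv 63: drop; pos3(id92) recv 86: drop; pos4(id67) recv 92: fwd; pos5(id47) recv 67: fwd; pos6(id84) recv 47: drop; pos7(id93) recv 84: drop; pos0(id17) recv 93: fwd
After round 1: 3 messages still in flight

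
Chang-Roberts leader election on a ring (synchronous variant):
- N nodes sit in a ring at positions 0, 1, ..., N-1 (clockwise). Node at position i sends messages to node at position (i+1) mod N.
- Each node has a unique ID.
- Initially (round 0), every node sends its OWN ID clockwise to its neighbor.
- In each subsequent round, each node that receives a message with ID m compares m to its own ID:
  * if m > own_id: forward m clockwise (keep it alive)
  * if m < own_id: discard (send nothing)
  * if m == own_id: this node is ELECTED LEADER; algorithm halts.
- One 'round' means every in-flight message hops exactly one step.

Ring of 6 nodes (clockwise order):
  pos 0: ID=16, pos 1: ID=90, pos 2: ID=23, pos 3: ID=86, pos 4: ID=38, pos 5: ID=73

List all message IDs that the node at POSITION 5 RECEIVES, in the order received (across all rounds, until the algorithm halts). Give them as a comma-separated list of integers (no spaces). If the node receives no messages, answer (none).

Round 1: pos1(id90) recv 16: drop; pos2(id23) recv 90: fwd; pos3(id86) recv 23: drop; pos4(id38) recv 86: fwd; pos5(id73) recv 38: drop; pos0(id16) recv 73: fwd
Round 2: pos3(id86) recv 90: fwd; pos5(id73) recv 86: fwd; pos1(id90) recv 73: drop
Round 3: pos4(id38) recv 90: fwd; pos0(id16) recv 86: fwd
Round 4: pos5(id73) recv 90: fwd; pos1(id90) recv 86: drop
Round 5: pos0(id16) recv 90: fwd
Round 6: pos1(id90) recv 90: ELECTED

Answer: 38,86,90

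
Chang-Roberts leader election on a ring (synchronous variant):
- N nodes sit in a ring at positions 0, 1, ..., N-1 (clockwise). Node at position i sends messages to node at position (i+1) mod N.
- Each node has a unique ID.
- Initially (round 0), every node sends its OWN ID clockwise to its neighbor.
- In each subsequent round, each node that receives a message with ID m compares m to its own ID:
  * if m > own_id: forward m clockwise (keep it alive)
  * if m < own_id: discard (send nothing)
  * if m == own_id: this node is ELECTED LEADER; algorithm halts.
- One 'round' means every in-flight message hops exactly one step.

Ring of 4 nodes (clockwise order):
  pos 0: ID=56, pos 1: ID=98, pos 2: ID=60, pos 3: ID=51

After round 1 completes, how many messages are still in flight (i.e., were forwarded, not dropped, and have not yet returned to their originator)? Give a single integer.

Answer: 2

Derivation:
Round 1: pos1(id98) recv 56: drop; pos2(id60) recv 98: fwd; pos3(id51) recv 60: fwd; pos0(id56) recv 51: drop
After round 1: 2 messages still in flight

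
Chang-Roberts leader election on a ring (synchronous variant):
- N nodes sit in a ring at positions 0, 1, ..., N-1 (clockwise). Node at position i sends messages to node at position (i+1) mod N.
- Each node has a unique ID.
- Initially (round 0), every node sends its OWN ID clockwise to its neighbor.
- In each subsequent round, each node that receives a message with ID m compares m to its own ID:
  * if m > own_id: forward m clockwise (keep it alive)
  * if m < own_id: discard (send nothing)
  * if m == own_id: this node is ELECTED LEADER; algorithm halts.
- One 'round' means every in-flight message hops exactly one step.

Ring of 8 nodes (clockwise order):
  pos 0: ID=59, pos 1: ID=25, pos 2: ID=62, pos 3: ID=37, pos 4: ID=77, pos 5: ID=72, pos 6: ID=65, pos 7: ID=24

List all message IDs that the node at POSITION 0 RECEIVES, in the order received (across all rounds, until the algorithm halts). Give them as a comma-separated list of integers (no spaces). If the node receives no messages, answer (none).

Round 1: pos1(id25) recv 59: fwd; pos2(id62) recv 25: drop; pos3(id37) recv 62: fwd; pos4(id77) recv 37: drop; pos5(id72) recv 77: fwd; pos6(id65) recv 72: fwd; pos7(id24) recv 65: fwd; pos0(id59) recv 24: drop
Round 2: pos2(id62) recv 59: drop; pos4(id77) recv 62: drop; pos6(id65) recv 77: fwd; pos7(id24) recv 72: fwd; pos0(id59) recv 65: fwd
Round 3: pos7(id24) recv 77: fwd; pos0(id59) recv 72: fwd; pos1(id25) recv 65: fwd
Round 4: pos0(id59) recv 77: fwd; pos1(id25) recv 72: fwd; pos2(id62) recv 65: fwd
Round 5: pos1(id25) recv 77: fwd; pos2(id62) recv 72: fwd; pos3(id37) recv 65: fwd
Round 6: pos2(id62) recv 77: fwd; pos3(id37) recv 72: fwd; pos4(id77) recv 65: drop
Round 7: pos3(id37) recv 77: fwd; pos4(id77) recv 72: drop
Round 8: pos4(id77) recv 77: ELECTED

Answer: 24,65,72,77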